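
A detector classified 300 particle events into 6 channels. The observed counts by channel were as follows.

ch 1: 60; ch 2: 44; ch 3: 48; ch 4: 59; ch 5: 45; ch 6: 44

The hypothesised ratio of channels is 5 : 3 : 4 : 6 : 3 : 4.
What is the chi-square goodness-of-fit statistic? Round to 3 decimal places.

Ratio total = 25. Expected counts: 300×5/25 = 60, 300×3/25 = 36, 300×4/25 = 48, 300×6/25 = 72, 300×3/25 = 36, 300×4/25 = 48.
χ² = (60−60)²/60 + (44−36)²/36 + (48−48)²/48 + (59−72)²/72 + (45−36)²/36 + (44−48)²/48
   = 0.0000 + 1.7778 + 0.0000 + 2.3472 + 2.2500 + 0.3333
Sum = 6.708

6.708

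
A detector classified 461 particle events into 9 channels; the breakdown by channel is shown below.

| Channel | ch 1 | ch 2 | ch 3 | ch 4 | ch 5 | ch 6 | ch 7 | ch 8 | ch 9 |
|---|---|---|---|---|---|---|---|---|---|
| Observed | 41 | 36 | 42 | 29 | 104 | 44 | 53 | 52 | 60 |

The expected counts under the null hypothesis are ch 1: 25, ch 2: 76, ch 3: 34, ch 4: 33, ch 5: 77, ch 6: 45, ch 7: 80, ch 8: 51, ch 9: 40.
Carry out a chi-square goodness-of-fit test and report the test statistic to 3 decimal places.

ch 1: (41 − 25)²/25 = 256/25 = 10.2400
ch 2: (36 − 76)²/76 = 1600/76 = 21.0526
ch 3: (42 − 34)²/34 = 64/34 = 1.8824
ch 4: (29 − 33)²/33 = 16/33 = 0.4848
ch 5: (104 − 77)²/77 = 729/77 = 9.4675
ch 6: (44 − 45)²/45 = 1/45 = 0.0222
ch 7: (53 − 80)²/80 = 729/80 = 9.1125
ch 8: (52 − 51)²/51 = 1/51 = 0.0196
ch 9: (60 − 40)²/40 = 400/40 = 10.0000
Sum = 62.282

62.282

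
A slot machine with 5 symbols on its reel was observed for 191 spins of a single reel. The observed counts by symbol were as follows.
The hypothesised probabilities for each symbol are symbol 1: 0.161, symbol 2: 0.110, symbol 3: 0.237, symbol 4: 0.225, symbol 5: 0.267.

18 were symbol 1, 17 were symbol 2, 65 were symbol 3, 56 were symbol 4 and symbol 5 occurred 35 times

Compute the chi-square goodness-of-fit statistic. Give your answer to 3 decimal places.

23.620

Expected counts E_i = n·p_i: 191×0.161 = 30.751, 191×0.110 = 21.01, 191×0.237 = 45.267, 191×0.225 = 42.975, 191×0.267 = 50.997.
symbol 1: (18 − 30.751)²/30.751 = 162.588001/30.751 = 5.2872
symbol 2: (17 − 21.01)²/21.01 = 16.0801/21.01 = 0.7654
symbol 3: (65 − 45.267)²/45.267 = 389.391289/45.267 = 8.6021
symbol 4: (56 − 42.975)²/42.975 = 169.650625/42.975 = 3.9477
symbol 5: (35 − 50.997)²/50.997 = 255.904009/50.997 = 5.0180
Sum = 23.620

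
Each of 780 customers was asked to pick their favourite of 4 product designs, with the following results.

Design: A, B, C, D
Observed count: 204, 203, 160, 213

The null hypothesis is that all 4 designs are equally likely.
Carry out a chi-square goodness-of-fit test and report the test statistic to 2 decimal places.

8.69

Expected count for each of the 4 categories: 780/4 = 195.
cat         O        E   (O−E)²/E
A         204      195      0.415
B         203      195      0.328
C         160      195      6.282
D         213      195      1.662
Sum = 8.69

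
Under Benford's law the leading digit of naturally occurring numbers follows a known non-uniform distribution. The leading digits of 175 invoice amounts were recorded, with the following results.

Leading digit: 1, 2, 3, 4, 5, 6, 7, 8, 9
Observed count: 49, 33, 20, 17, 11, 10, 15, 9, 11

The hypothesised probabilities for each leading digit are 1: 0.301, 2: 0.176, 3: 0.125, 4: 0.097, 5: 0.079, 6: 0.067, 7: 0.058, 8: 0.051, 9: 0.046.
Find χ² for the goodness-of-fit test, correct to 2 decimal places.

Expected counts E_i = n·p_i: 175×0.301 = 52.675, 175×0.176 = 30.8, 175×0.125 = 21.875, 175×0.097 = 16.975, 175×0.079 = 13.825, 175×0.067 = 11.725, 175×0.058 = 10.15, 175×0.051 = 8.925, 175×0.046 = 8.05.
1: (49 − 52.675)²/52.675 = 13.505625/52.675 = 0.256
2: (33 − 30.8)²/30.8 = 4.84/30.8 = 0.157
3: (20 − 21.875)²/21.875 = 3.515625/21.875 = 0.161
4: (17 − 16.975)²/16.975 = 0.000625/16.975 = 0.000
5: (11 − 13.825)²/13.825 = 7.980625/13.825 = 0.577
6: (10 − 11.725)²/11.725 = 2.975625/11.725 = 0.254
7: (15 − 10.15)²/10.15 = 23.5225/10.15 = 2.317
8: (9 − 8.925)²/8.925 = 0.005625/8.925 = 0.001
9: (11 − 8.05)²/8.05 = 8.7025/8.05 = 1.081
Sum = 4.80

4.80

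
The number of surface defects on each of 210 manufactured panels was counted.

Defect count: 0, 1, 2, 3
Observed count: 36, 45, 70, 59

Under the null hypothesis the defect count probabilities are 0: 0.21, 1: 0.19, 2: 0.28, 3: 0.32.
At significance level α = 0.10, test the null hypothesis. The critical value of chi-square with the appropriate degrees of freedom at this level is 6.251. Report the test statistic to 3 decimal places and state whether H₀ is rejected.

Expected counts E_i = n·p_i: 210×0.21 = 44.1, 210×0.19 = 39.9, 210×0.28 = 58.8, 210×0.32 = 67.2.
0: (36 − 44.1)²/44.1 = 65.61/44.1 = 1.4878
1: (45 − 39.9)²/39.9 = 26.01/39.9 = 0.6519
2: (70 − 58.8)²/58.8 = 125.44/58.8 = 2.1333
3: (59 − 67.2)²/67.2 = 67.24/67.2 = 1.0006
Sum = 5.274
df = 3. Since 5.274 < 6.251, we do not reject H₀.

5.274; do not reject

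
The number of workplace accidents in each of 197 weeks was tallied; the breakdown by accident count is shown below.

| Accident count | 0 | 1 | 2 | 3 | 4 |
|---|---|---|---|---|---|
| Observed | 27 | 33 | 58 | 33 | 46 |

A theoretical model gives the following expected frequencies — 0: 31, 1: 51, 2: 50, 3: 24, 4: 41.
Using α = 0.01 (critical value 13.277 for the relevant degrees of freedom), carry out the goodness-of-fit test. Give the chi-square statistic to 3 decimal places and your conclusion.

12.134; do not reject

0: (27 − 31)²/31 = 16/31 = 0.5161
1: (33 − 51)²/51 = 324/51 = 6.3529
2: (58 − 50)²/50 = 64/50 = 1.2800
3: (33 − 24)²/24 = 81/24 = 3.3750
4: (46 − 41)²/41 = 25/41 = 0.6098
Sum = 12.134
df = 4. Since 12.134 < 13.277, we do not reject H₀.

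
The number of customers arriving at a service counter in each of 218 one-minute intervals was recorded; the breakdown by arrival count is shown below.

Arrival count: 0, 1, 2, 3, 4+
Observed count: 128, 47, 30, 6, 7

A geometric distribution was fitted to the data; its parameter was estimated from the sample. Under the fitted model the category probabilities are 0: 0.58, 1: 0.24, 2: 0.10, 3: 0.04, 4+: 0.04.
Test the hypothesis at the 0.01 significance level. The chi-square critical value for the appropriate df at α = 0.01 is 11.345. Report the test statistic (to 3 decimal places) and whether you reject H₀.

4.832; do not reject

Expected counts E_i = n·p_i: 218×0.58 = 126.44, 218×0.24 = 52.32, 218×0.10 = 21.8, 218×0.04 = 8.72, 218×0.04 = 8.72.
cat         O        E   (O−E)²/E
0         128   126.44     0.0192
1          47    52.32     0.5409
2          30     21.8     3.0844
3           6     8.72     0.8484
4+          7     8.72     0.3393
Sum = 4.832
df = 3. Since 4.832 < 11.345, we do not reject H₀.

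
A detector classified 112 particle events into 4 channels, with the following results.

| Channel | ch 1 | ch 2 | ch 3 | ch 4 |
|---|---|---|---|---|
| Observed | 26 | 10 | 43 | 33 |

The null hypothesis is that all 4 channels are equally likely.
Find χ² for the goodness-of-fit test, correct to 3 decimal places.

20.643

Expected count for each of the 4 categories: 112/4 = 28.
cat         O        E   (O−E)²/E
ch 1       26       28     0.1429
ch 2       10       28    11.5714
ch 3       43       28     8.0357
ch 4       33       28     0.8929
Sum = 20.643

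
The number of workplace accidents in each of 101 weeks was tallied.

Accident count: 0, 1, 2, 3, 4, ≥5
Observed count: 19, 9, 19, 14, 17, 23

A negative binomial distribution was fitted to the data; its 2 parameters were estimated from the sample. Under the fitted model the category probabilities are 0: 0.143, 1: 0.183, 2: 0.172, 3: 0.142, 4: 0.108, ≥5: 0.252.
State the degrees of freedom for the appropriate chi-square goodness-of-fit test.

3

There are k = 6 categories and 2 parameters estimated from the data, so df = 6 − 1 − 2 = 3.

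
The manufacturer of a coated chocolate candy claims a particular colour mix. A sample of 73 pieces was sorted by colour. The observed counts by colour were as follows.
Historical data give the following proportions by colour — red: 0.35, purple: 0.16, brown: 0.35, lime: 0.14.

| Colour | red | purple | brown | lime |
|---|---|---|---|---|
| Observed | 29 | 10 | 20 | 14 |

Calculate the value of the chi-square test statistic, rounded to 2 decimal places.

3.31

Expected counts E_i = n·p_i: 73×0.35 = 25.55, 73×0.16 = 11.68, 73×0.35 = 25.55, 73×0.14 = 10.22.
red: (29 − 25.55)²/25.55 = 11.9025/25.55 = 0.466
purple: (10 − 11.68)²/11.68 = 2.8224/11.68 = 0.242
brown: (20 − 25.55)²/25.55 = 30.8025/25.55 = 1.206
lime: (14 − 10.22)²/10.22 = 14.2884/10.22 = 1.398
Sum = 3.31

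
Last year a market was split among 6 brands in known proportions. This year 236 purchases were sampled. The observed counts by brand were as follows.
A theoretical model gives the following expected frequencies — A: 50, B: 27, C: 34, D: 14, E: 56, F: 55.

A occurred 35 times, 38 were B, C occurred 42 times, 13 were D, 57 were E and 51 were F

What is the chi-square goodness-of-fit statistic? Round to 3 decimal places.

cat         O        E   (O−E)²/E
A          35       50     4.5000
B          38       27     4.4815
C          42       34     1.8824
D          13       14     0.0714
E          57       56     0.0179
F          51       55     0.2909
Sum = 11.244

11.244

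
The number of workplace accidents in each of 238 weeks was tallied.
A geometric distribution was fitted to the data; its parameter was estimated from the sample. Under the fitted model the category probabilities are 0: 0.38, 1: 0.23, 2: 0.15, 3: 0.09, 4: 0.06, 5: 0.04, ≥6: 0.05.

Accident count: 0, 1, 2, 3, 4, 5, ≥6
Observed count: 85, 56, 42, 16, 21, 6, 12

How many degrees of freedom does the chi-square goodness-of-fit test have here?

5

There are k = 7 categories and 1 parameter estimated from the data, so df = 7 − 1 − 1 = 5.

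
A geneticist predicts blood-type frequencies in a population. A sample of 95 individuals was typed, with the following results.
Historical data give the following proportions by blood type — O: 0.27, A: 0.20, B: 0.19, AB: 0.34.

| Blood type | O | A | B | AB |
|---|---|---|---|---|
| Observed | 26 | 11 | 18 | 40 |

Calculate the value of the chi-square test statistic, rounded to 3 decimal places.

5.209

Expected counts E_i = n·p_i: 95×0.27 = 25.65, 95×0.20 = 19, 95×0.19 = 18.05, 95×0.34 = 32.3.
χ² = (26−25.65)²/25.65 + (11−19)²/19 + (18−18.05)²/18.05 + (40−32.3)²/32.3
   = 0.0048 + 3.3684 + 0.0001 + 1.8356
Sum = 5.209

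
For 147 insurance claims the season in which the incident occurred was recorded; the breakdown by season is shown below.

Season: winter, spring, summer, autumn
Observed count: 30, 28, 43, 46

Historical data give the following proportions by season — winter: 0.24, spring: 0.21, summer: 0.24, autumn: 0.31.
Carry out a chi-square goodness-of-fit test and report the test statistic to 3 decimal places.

Expected counts E_i = n·p_i: 147×0.24 = 35.28, 147×0.21 = 30.87, 147×0.24 = 35.28, 147×0.31 = 45.57.
cat         O        E   (O−E)²/E
winter     30    35.28     0.7902
spring     28    30.87     0.2668
summer     43    35.28     1.6893
autumn     46    45.57     0.0041
Sum = 2.750

2.750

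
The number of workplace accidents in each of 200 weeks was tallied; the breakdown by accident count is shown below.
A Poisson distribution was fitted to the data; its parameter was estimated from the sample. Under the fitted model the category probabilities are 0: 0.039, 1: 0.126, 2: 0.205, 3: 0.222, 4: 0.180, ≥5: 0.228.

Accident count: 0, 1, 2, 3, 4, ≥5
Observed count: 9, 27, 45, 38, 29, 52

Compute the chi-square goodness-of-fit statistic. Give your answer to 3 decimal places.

3.885

Expected counts E_i = n·p_i: 200×0.039 = 7.8, 200×0.126 = 25.2, 200×0.205 = 41, 200×0.222 = 44.4, 200×0.180 = 36, 200×0.228 = 45.6.
χ² = (9−7.8)²/7.8 + (27−25.2)²/25.2 + (45−41)²/41 + (38−44.4)²/44.4 + (29−36)²/36 + (52−45.6)²/45.6
   = 0.1846 + 0.1286 + 0.3902 + 0.9225 + 1.3611 + 0.8982
Sum = 3.885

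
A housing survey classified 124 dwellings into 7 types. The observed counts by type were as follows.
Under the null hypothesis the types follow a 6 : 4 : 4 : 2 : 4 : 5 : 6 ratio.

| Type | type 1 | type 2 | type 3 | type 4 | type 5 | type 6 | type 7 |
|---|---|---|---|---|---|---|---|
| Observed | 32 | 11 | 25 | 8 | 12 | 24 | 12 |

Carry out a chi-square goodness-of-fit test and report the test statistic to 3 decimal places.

Ratio total = 31. Expected counts: 124×6/31 = 24, 124×4/31 = 16, 124×4/31 = 16, 124×2/31 = 8, 124×4/31 = 16, 124×5/31 = 20, 124×6/31 = 24.
cat         O        E   (O−E)²/E
type 1     32       24     2.6667
type 2     11       16     1.5625
type 3     25       16     5.0625
type 4      8        8     0.0000
type 5     12       16     1.0000
type 6     24       20     0.8000
type 7     12       24     6.0000
Sum = 17.092

17.092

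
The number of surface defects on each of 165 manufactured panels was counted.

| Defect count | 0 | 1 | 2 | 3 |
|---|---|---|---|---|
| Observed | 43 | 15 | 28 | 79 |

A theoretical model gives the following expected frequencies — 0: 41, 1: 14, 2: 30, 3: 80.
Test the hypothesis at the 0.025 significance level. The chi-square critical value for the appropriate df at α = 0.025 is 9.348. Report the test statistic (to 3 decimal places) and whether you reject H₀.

0: (43 − 41)²/41 = 4/41 = 0.0976
1: (15 − 14)²/14 = 1/14 = 0.0714
2: (28 − 30)²/30 = 4/30 = 0.1333
3: (79 − 80)²/80 = 1/80 = 0.0125
Sum = 0.315
df = 3. Since 0.315 < 9.348, we do not reject H₀.

0.315; do not reject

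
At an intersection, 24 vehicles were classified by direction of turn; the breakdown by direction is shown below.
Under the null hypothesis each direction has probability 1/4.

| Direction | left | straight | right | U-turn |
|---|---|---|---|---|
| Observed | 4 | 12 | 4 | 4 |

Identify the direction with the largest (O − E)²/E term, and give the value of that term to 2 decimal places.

Under H₀ each category has probability 1/4, so each expected count is 24/4 = 6.
cat           O        E   (O−E)²/E
left          4        6      0.667
straight     12        6      6.000
right         4        6      0.667
U-turn        4        6      0.667
The largest term is for straight: 6.00.

straight, 6.00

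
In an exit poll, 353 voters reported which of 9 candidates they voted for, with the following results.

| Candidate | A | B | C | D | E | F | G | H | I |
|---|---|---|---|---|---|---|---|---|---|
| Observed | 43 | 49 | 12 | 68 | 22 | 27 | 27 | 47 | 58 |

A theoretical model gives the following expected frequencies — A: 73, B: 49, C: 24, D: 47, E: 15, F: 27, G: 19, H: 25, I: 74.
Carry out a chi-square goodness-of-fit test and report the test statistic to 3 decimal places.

57.166

cat         O        E   (O−E)²/E
A          43       73    12.3288
B          49       49     0.0000
C          12       24     6.0000
D          68       47     9.3830
E          22       15     3.2667
F          27       27     0.0000
G          27       19     3.3684
H          47       25    19.3600
I          58       74     3.4595
Sum = 57.166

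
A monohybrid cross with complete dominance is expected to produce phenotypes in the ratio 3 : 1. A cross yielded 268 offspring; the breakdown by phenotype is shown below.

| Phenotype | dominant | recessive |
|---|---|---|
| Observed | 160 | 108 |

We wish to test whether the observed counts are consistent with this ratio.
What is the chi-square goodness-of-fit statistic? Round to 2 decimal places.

Ratio total = 4. Expected counts: 268×3/4 = 201, 268×1/4 = 67.
cat            O        E   (O−E)²/E
dominant     160      201      8.363
recessive    108       67     25.090
Sum = 33.45

33.45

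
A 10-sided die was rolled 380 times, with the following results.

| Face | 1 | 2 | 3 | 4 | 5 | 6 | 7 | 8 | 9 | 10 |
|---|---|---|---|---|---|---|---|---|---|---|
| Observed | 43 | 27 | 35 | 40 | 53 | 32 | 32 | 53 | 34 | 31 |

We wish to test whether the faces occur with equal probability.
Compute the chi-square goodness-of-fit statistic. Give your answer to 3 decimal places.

19.632

Expected count for each of the 10 categories: 380/10 = 38.
cat         O        E   (O−E)²/E
1          43       38     0.6579
2          27       38     3.1842
3          35       38     0.2368
4          40       38     0.1053
5          53       38     5.9211
6          32       38     0.9474
7          32       38     0.9474
8          53       38     5.9211
9          34       38     0.4211
10         31       38     1.2895
Sum = 19.632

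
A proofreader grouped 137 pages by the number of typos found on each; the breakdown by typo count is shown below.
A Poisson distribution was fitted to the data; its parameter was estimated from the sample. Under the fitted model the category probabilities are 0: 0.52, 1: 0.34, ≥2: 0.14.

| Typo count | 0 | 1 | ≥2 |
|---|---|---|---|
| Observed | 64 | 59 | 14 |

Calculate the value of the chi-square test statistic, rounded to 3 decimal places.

5.446

Expected counts E_i = n·p_i: 137×0.52 = 71.24, 137×0.34 = 46.58, 137×0.14 = 19.18.
cat         O        E   (O−E)²/E
0          64    71.24     0.7358
1          59    46.58     3.3116
≥2         14    19.18     1.3990
Sum = 5.446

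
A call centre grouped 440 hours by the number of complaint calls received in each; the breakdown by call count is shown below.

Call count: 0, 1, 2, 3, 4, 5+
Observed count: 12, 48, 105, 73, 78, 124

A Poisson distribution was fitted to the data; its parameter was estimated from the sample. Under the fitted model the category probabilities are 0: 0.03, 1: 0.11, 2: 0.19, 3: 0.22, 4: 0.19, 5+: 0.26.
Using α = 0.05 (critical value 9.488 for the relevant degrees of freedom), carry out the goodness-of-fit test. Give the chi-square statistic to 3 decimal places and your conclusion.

Expected counts E_i = n·p_i: 440×0.03 = 13.2, 440×0.11 = 48.4, 440×0.19 = 83.6, 440×0.22 = 96.8, 440×0.19 = 83.6, 440×0.26 = 114.4.
χ² = (12−13.2)²/13.2 + (48−48.4)²/48.4 + (105−83.6)²/83.6 + (73−96.8)²/96.8 + (78−83.6)²/83.6 + (124−114.4)²/114.4
   = 0.1091 + 0.0033 + 5.4780 + 5.8517 + 0.3751 + 0.8056
Sum = 12.623
df = 4. Since 12.623 > 9.488, we reject H₀.

12.623; reject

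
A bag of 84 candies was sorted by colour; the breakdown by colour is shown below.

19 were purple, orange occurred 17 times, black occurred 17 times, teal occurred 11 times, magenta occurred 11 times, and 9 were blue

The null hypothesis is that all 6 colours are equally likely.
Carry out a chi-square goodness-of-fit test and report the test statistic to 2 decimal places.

6.14

Under H₀ each category has probability 1/6, so each expected count is 84/6 = 14.
cat          O        E   (O−E)²/E
purple      19       14      1.786
orange      17       14      0.643
black       17       14      0.643
teal        11       14      0.643
magenta     11       14      0.643
blue         9       14      1.786
Sum = 6.14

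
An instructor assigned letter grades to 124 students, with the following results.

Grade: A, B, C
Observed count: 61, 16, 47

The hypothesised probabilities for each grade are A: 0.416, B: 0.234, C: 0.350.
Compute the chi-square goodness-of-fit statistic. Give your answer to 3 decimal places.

Expected counts E_i = n·p_i: 124×0.416 = 51.584, 124×0.234 = 29.016, 124×0.350 = 43.4.
χ² = (61−51.584)²/51.584 + (16−29.016)²/29.016 + (47−43.4)²/43.4
   = 1.7188 + 5.8387 + 0.2986
Sum = 7.856

7.856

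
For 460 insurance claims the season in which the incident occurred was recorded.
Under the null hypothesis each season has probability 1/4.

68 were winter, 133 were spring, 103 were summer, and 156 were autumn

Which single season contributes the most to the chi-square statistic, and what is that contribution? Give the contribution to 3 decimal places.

winter, 19.209

Expected count for each of the 4 categories: 460/4 = 115.
cat         O        E   (O−E)²/E
winter     68      115    19.2087
spring    133      115     2.8174
summer    103      115     1.2522
autumn    156      115    14.6174
The largest term is for winter: 19.209.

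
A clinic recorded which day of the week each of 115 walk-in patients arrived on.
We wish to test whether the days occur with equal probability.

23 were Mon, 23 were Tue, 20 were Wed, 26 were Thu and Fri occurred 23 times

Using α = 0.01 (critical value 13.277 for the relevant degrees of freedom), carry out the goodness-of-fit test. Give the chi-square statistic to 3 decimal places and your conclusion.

Expected count for each of the 5 categories: 115/5 = 23.
χ² = (23−23)²/23 + (23−23)²/23 + (20−23)²/23 + (26−23)²/23 + (23−23)²/23
   = 0.0000 + 0.0000 + 0.3913 + 0.3913 + 0.0000
Sum = 0.783
df = 4. Since 0.783 < 13.277, we do not reject H₀.

0.783; do not reject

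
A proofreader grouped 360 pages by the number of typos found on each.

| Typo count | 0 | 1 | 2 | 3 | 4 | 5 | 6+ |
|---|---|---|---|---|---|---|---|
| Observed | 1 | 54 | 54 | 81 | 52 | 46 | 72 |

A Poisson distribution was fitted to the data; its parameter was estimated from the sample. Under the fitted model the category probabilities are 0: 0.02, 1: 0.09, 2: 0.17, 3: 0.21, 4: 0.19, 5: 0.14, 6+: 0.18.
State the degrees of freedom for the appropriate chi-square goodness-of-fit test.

There are k = 7 categories and 1 parameter estimated from the data, so df = 7 − 1 − 1 = 5.

5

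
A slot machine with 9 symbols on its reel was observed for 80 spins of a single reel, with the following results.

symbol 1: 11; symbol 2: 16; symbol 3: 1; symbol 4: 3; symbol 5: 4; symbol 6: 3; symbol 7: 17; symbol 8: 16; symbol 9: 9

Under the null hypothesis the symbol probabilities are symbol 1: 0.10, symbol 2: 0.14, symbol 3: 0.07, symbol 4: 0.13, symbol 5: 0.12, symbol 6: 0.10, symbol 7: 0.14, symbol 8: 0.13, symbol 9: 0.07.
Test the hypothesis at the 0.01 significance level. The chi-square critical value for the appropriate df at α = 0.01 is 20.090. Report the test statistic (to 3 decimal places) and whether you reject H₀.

26.701; reject

Expected counts E_i = n·p_i: 80×0.10 = 8, 80×0.14 = 11.2, 80×0.07 = 5.6, 80×0.13 = 10.4, 80×0.12 = 9.6, 80×0.10 = 8, 80×0.14 = 11.2, 80×0.13 = 10.4, 80×0.07 = 5.6.
cat           O        E   (O−E)²/E
symbol 1     11        8     1.1250
symbol 2     16     11.2     2.0571
symbol 3      1      5.6     3.7786
symbol 4      3     10.4     5.2654
symbol 5      4      9.6     3.2667
symbol 6      3        8     3.1250
symbol 7     17     11.2     3.0036
symbol 8     16     10.4     3.0154
symbol 9      9      5.6     2.0643
Sum = 26.701
df = 8. Since 26.701 > 20.090, we reject H₀.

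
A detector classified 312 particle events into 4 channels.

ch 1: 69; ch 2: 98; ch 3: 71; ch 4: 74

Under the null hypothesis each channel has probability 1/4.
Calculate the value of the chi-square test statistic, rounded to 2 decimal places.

Expected count for each of the 4 categories: 312/4 = 78.
χ² = (69−78)²/78 + (98−78)²/78 + (71−78)²/78 + (74−78)²/78
   = 1.038 + 5.128 + 0.628 + 0.205
Sum = 7.00

7.00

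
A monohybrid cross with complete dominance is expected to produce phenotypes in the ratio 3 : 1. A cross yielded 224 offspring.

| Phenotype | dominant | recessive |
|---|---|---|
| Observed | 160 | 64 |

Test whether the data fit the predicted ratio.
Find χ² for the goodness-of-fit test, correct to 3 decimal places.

Ratio total = 4. Expected counts: 224×3/4 = 168, 224×1/4 = 56.
χ² = (160−168)²/168 + (64−56)²/56
   = 0.3810 + 1.1429
Sum = 1.524

1.524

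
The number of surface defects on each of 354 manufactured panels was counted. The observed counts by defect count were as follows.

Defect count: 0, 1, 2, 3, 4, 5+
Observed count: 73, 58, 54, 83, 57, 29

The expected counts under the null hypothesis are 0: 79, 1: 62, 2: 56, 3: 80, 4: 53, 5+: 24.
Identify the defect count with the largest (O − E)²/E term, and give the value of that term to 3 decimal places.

5+, 1.042

0: (73 − 79)²/79 = 36/79 = 0.4557
1: (58 − 62)²/62 = 16/62 = 0.2581
2: (54 − 56)²/56 = 4/56 = 0.0714
3: (83 − 80)²/80 = 9/80 = 0.1125
4: (57 − 53)²/53 = 16/53 = 0.3019
5+: (29 − 24)²/24 = 25/24 = 1.0417
The largest term is for 5+: 1.042.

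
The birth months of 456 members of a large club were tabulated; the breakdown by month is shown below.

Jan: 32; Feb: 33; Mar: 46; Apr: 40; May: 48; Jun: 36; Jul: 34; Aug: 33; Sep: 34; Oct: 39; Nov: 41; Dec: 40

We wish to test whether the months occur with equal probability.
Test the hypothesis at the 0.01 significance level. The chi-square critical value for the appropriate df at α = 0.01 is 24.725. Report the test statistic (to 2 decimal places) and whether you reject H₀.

Under H₀ each category has probability 1/12, so each expected count is 456/12 = 38.
χ² = (32−38)²/38 + (33−38)²/38 + (46−38)²/38 + (40−38)²/38 + (48−38)²/38 + (36−38)²/38 + (34−38)²/38 + (33−38)²/38 + (34−38)²/38 + (39−38)²/38 + (41−38)²/38 + (40−38)²/38
   = 0.947 + 0.658 + 1.684 + 0.105 + 2.632 + 0.105 + 0.421 + 0.658 + 0.421 + 0.026 + 0.237 + 0.105
Sum = 8.00
df = 11. Since 8.00 < 24.725, we do not reject H₀.

8.00; do not reject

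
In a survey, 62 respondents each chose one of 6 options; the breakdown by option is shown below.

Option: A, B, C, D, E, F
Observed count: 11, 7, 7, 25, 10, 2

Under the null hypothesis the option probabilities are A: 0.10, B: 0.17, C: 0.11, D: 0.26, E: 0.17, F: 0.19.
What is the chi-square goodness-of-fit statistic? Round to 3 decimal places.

Expected counts E_i = n·p_i: 62×0.10 = 6.2, 62×0.17 = 10.54, 62×0.11 = 6.82, 62×0.26 = 16.12, 62×0.17 = 10.54, 62×0.19 = 11.78.
χ² = (11−6.2)²/6.2 + (7−10.54)²/10.54 + (7−6.82)²/6.82 + (25−16.12)²/16.12 + (10−10.54)²/10.54 + (2−11.78)²/11.78
   = 3.7161 + 1.1890 + 0.0048 + 4.8917 + 0.0277 + 8.1196
Sum = 17.949

17.949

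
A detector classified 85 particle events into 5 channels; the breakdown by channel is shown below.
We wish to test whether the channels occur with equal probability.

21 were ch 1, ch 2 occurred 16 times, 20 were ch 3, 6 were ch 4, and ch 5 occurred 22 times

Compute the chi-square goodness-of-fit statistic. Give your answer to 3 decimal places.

Expected count for each of the 5 categories: 85/5 = 17.
χ² = (21−17)²/17 + (16−17)²/17 + (20−17)²/17 + (6−17)²/17 + (22−17)²/17
   = 0.9412 + 0.0588 + 0.5294 + 7.1176 + 1.4706
Sum = 10.118

10.118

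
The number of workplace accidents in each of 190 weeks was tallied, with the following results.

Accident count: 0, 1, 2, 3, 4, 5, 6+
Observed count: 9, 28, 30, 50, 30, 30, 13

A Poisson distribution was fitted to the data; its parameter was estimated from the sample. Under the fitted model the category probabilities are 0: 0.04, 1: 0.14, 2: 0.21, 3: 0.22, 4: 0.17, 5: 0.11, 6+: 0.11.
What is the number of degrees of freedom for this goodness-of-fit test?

There are k = 7 categories and 1 parameter estimated from the data, so df = 7 − 1 − 1 = 5.

5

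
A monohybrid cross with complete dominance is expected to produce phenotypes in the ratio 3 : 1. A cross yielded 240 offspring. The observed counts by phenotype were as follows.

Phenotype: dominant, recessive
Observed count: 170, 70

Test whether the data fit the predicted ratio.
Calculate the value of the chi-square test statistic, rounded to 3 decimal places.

Ratio total = 4. Expected counts: 240×3/4 = 180, 240×1/4 = 60.
dominant: (170 − 180)²/180 = 100/180 = 0.5556
recessive: (70 − 60)²/60 = 100/60 = 1.6667
Sum = 2.222

2.222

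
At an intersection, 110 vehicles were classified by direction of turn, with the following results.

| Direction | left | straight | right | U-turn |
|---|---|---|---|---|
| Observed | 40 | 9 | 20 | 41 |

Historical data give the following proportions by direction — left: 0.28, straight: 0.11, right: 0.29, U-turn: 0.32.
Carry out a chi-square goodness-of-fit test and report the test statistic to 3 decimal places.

Expected counts E_i = n·p_i: 110×0.28 = 30.8, 110×0.11 = 12.1, 110×0.29 = 31.9, 110×0.32 = 35.2.
cat           O        E   (O−E)²/E
left         40     30.8     2.7481
straight      9     12.1     0.7942
right        20     31.9     4.4392
U-turn       41     35.2     0.9557
Sum = 8.937

8.937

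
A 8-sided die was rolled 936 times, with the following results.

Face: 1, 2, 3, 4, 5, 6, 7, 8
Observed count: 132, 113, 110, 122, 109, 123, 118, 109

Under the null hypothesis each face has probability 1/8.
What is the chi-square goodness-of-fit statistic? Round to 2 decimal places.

Under H₀ each category has probability 1/8, so each expected count is 936/8 = 117.
cat         O        E   (O−E)²/E
1         132      117      1.923
2         113      117      0.137
3         110      117      0.419
4         122      117      0.214
5         109      117      0.547
6         123      117      0.308
7         118      117      0.009
8         109      117      0.547
Sum = 4.10

4.10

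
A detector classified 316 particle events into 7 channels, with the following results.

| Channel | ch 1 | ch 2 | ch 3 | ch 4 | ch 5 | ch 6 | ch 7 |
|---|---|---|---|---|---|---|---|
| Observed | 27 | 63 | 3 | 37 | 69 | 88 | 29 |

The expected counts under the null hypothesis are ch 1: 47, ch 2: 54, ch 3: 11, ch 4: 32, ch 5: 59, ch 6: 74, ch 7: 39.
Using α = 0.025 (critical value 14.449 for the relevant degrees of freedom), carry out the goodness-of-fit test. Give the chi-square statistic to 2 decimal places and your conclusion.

23.52; reject

cat         O        E   (O−E)²/E
ch 1       27       47      8.511
ch 2       63       54      1.500
ch 3        3       11      5.818
ch 4       37       32      0.781
ch 5       69       59      1.695
ch 6       88       74      2.649
ch 7       29       39      2.564
Sum = 23.52
df = 6. Since 23.52 > 14.449, we reject H₀.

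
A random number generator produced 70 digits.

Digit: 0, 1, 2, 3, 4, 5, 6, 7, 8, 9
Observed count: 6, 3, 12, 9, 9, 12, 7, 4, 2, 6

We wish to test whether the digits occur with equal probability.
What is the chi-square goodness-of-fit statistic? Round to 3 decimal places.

Under H₀ each category has probability 1/10, so each expected count is 70/10 = 7.
χ² = (6−7)²/7 + (3−7)²/7 + (12−7)²/7 + (9−7)²/7 + (9−7)²/7 + (12−7)²/7 + (7−7)²/7 + (4−7)²/7 + (2−7)²/7 + (6−7)²/7
   = 0.1429 + 2.2857 + 3.5714 + 0.5714 + 0.5714 + 3.5714 + 0.0000 + 1.2857 + 3.5714 + 0.1429
Sum = 15.714

15.714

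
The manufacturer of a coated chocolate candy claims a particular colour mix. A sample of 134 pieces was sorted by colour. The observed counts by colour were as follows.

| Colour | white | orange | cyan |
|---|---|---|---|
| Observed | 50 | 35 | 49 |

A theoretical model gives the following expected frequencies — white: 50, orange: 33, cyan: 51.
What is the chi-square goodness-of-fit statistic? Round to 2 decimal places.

0.20

χ² = (50−50)²/50 + (35−33)²/33 + (49−51)²/51
   = 0.000 + 0.121 + 0.078
Sum = 0.20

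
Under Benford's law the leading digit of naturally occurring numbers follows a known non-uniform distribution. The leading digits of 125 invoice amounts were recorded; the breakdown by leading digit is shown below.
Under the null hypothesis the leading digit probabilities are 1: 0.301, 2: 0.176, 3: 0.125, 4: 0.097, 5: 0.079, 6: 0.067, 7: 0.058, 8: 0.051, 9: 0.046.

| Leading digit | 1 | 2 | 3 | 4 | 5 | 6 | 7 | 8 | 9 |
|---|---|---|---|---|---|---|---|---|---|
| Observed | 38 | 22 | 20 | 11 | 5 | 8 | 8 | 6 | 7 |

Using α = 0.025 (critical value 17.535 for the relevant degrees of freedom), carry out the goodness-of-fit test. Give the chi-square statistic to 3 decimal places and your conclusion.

4.128; do not reject

Expected counts E_i = n·p_i: 125×0.301 = 37.625, 125×0.176 = 22, 125×0.125 = 15.625, 125×0.097 = 12.125, 125×0.079 = 9.875, 125×0.067 = 8.375, 125×0.058 = 7.25, 125×0.051 = 6.375, 125×0.046 = 5.75.
cat         O        E   (O−E)²/E
1          38   37.625     0.0037
2          22       22     0.0000
3          20   15.625     1.2250
4          11   12.125     0.1044
5           5    9.875     2.4066
6           8    8.375     0.0168
7           8     7.25     0.0776
8           6    6.375     0.0221
9           7     5.75     0.2717
Sum = 4.128
df = 8. Since 4.128 < 17.535, we do not reject H₀.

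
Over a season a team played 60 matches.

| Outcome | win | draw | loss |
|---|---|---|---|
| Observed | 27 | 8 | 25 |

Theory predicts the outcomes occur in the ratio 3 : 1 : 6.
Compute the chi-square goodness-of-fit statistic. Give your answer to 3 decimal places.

Ratio total = 10. Expected counts: 60×3/10 = 18, 60×1/10 = 6, 60×6/10 = 36.
cat         O        E   (O−E)²/E
win        27       18     4.5000
draw        8        6     0.6667
loss       25       36     3.3611
Sum = 8.528

8.528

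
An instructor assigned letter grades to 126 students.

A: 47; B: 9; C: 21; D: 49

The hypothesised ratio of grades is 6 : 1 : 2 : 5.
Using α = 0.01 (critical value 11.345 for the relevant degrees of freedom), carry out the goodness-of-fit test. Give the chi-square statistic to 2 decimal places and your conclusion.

Ratio total = 14. Expected counts: 126×6/14 = 54, 126×1/14 = 9, 126×2/14 = 18, 126×5/14 = 45.
χ² = (47−54)²/54 + (9−9)²/9 + (21−18)²/18 + (49−45)²/45
   = 0.907 + 0.000 + 0.500 + 0.356
Sum = 1.76
df = 3. Since 1.76 < 11.345, we do not reject H₀.

1.76; do not reject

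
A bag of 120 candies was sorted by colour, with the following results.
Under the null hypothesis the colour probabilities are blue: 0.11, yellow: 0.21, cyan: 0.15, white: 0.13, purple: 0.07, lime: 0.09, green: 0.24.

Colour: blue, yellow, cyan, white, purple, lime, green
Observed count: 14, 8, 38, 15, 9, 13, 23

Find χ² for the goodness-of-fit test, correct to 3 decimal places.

Expected counts E_i = n·p_i: 120×0.11 = 13.2, 120×0.21 = 25.2, 120×0.15 = 18, 120×0.13 = 15.6, 120×0.07 = 8.4, 120×0.09 = 10.8, 120×0.24 = 28.8.
blue: (14 − 13.2)²/13.2 = 0.64/13.2 = 0.0485
yellow: (8 − 25.2)²/25.2 = 295.84/25.2 = 11.7397
cyan: (38 − 18)²/18 = 400/18 = 22.2222
white: (15 − 15.6)²/15.6 = 0.36/15.6 = 0.0231
purple: (9 − 8.4)²/8.4 = 0.36/8.4 = 0.0429
lime: (13 − 10.8)²/10.8 = 4.84/10.8 = 0.4481
green: (23 − 28.8)²/28.8 = 33.64/28.8 = 1.1681
Sum = 35.693

35.693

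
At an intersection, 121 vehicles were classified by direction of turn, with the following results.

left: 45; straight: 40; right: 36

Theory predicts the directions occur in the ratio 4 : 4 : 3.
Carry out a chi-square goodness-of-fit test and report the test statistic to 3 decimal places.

Ratio total = 11. Expected counts: 121×4/11 = 44, 121×4/11 = 44, 121×3/11 = 33.
left: (45 − 44)²/44 = 1/44 = 0.0227
straight: (40 − 44)²/44 = 16/44 = 0.3636
right: (36 − 33)²/33 = 9/33 = 0.2727
Sum = 0.659

0.659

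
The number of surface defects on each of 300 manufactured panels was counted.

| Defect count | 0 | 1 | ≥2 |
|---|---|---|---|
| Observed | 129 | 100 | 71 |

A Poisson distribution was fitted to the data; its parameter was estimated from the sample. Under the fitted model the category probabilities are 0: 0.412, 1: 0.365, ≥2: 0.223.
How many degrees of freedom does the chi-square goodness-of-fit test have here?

1

There are k = 3 categories and 1 parameter estimated from the data, so df = 3 − 1 − 1 = 1.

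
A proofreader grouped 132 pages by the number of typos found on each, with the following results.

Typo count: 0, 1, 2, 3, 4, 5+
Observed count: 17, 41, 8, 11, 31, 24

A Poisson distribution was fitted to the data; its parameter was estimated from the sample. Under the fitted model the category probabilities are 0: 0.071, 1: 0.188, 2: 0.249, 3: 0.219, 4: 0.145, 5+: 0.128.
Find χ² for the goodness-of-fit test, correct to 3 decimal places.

Expected counts E_i = n·p_i: 132×0.071 = 9.372, 132×0.188 = 24.816, 132×0.249 = 32.868, 132×0.219 = 28.908, 132×0.145 = 19.14, 132×0.128 = 16.896.
cat         O        E   (O−E)²/E
0          17    9.372     6.2085
1          41   24.816    10.5546
2           8   32.868    18.8152
3          11   28.908    11.0937
4          31    19.14     7.3490
5+         24   16.896     2.9869
Sum = 57.008

57.008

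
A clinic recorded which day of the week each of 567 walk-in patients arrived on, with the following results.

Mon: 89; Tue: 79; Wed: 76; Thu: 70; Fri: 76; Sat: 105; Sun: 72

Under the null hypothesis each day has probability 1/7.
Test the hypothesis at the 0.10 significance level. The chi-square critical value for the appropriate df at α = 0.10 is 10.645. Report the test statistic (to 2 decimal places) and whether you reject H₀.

11.06; reject

Expected count for each of the 7 categories: 567/7 = 81.
Mon: (89 − 81)²/81 = 64/81 = 0.790
Tue: (79 − 81)²/81 = 4/81 = 0.049
Wed: (76 − 81)²/81 = 25/81 = 0.309
Thu: (70 − 81)²/81 = 121/81 = 1.494
Fri: (76 − 81)²/81 = 25/81 = 0.309
Sat: (105 − 81)²/81 = 576/81 = 7.111
Sun: (72 − 81)²/81 = 81/81 = 1.000
Sum = 11.06
df = 6. Since 11.06 > 10.645, we reject H₀.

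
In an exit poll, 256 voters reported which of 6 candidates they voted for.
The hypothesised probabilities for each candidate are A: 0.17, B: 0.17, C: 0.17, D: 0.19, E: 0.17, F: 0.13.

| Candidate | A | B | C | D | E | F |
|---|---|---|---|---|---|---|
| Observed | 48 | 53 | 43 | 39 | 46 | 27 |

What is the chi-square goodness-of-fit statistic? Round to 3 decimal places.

5.769

Expected counts E_i = n·p_i: 256×0.17 = 43.52, 256×0.17 = 43.52, 256×0.17 = 43.52, 256×0.19 = 48.64, 256×0.17 = 43.52, 256×0.13 = 33.28.
A: (48 − 43.52)²/43.52 = 20.0704/43.52 = 0.4612
B: (53 − 43.52)²/43.52 = 89.8704/43.52 = 2.0650
C: (43 − 43.52)²/43.52 = 0.2704/43.52 = 0.0062
D: (39 − 48.64)²/48.64 = 92.9296/48.64 = 1.9106
E: (46 − 43.52)²/43.52 = 6.1504/43.52 = 0.1413
F: (27 − 33.28)²/33.28 = 39.4384/33.28 = 1.1850
Sum = 5.769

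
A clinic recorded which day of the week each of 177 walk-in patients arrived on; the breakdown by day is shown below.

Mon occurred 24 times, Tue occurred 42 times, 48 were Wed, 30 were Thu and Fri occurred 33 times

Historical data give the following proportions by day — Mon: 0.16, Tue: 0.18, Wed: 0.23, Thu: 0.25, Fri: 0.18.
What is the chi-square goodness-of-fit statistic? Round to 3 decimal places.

Expected counts E_i = n·p_i: 177×0.16 = 28.32, 177×0.18 = 31.86, 177×0.23 = 40.71, 177×0.25 = 44.25, 177×0.18 = 31.86.
cat         O        E   (O−E)²/E
Mon        24    28.32     0.6590
Tue        42    31.86     3.2272
Wed        48    40.71     1.3054
Thu        30    44.25     4.5890
Fri        33    31.86     0.0408
Sum = 9.821

9.821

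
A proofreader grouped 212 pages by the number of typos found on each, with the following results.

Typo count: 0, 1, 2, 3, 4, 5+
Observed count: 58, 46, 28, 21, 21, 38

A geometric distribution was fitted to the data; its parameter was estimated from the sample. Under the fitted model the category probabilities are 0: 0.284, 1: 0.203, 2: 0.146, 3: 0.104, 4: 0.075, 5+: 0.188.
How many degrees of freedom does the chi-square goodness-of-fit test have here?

There are k = 6 categories and 1 parameter estimated from the data, so df = 6 − 1 − 1 = 4.

4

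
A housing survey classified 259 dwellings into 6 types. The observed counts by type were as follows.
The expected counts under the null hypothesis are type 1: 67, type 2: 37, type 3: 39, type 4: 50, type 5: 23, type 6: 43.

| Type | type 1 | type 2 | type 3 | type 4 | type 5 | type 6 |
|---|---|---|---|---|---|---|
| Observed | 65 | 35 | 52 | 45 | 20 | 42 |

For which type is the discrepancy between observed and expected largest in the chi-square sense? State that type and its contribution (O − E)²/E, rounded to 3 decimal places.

type 3, 4.333

type 1: (65 − 67)²/67 = 4/67 = 0.0597
type 2: (35 − 37)²/37 = 4/37 = 0.1081
type 3: (52 − 39)²/39 = 169/39 = 4.3333
type 4: (45 − 50)²/50 = 25/50 = 0.5000
type 5: (20 − 23)²/23 = 9/23 = 0.3913
type 6: (42 − 43)²/43 = 1/43 = 0.0233
The largest term is for type 3: 4.333.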